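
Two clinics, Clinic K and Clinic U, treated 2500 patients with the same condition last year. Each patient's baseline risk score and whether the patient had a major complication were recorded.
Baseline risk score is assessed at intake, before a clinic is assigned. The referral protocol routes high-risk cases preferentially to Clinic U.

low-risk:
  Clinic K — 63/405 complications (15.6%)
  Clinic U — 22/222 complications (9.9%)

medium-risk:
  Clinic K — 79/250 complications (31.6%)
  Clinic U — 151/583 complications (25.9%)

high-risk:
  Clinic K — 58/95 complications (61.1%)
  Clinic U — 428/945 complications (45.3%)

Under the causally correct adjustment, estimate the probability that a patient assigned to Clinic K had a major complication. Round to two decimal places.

Baseline risk score differs across clinics for reasons unrelated to any effect of the clinic itself, and it separately predicts the outcome — a classic confounder. We must compare within baseline risk score levels.
Standardising Clinic K to the population baseline risk score mix: 0.251·63/405 + 0.333·79/250 + 0.416·58/95 = 0.398.

0.40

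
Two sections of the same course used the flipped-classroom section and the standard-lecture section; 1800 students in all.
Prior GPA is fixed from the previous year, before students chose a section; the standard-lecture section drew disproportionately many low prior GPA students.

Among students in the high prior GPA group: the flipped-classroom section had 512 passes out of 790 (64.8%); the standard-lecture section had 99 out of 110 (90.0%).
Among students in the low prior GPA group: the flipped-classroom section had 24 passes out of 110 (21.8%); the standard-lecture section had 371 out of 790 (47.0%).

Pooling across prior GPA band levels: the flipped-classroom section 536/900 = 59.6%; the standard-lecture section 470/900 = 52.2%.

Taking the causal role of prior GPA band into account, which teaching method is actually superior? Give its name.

Nothing the teaching method does changes prior GPA band; the imbalance is an allocation artefact. With prior GPA band also predicting the outcome, the pooled figure is confounded, and the within-stratum comparison is the causal one.
Within each level — high prior GPA: 64.8% vs 90.0%; low prior GPA: 21.8% vs 47.0% — the standard-lecture section is higher every time.

the standard-lecture section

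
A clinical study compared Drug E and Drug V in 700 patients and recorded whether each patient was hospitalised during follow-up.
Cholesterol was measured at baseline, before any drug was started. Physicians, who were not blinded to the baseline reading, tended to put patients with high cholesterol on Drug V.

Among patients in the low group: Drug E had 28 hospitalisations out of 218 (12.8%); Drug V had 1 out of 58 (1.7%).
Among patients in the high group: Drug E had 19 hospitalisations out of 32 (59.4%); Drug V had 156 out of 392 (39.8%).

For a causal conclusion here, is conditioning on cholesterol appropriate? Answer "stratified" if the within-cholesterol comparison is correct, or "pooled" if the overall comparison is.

Drug V is lower inside every cholesterol stratum but Drug E is lower in aggregate. Whether to stratify depends on how cholesterol relates to the drug.
Cholesterol satisfies the back-door criterion: it is not a descendant of the drug, and it blocks the spurious path from drug to outcome. Adjusting for it (i.e., using the within-cholesterol rates) gives the causal effect.
Within each level — low: 12.8% vs 1.7%; high: 59.4% vs 39.8% — Drug V is lower every time.

stratified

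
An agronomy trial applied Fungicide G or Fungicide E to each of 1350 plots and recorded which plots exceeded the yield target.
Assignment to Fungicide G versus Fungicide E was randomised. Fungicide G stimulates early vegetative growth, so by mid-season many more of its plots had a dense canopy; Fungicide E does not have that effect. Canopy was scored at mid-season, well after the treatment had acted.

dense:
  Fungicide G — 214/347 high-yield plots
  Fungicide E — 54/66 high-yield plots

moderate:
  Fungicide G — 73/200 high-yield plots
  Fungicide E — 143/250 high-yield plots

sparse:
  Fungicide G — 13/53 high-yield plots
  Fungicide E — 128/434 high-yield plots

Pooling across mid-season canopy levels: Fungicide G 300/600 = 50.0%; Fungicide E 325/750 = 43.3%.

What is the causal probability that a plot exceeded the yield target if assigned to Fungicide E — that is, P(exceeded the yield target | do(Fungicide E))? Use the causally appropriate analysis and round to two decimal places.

Mid-season canopy here is a post-treatment variable shaped by the fungicide; conditioning on it would introduce bias rather than remove it. The overall comparison is the causal one.
So P(outcome | do(Fungicide E)) is just the pooled rate for Fungicide E: 325/750 = 0.433.

0.43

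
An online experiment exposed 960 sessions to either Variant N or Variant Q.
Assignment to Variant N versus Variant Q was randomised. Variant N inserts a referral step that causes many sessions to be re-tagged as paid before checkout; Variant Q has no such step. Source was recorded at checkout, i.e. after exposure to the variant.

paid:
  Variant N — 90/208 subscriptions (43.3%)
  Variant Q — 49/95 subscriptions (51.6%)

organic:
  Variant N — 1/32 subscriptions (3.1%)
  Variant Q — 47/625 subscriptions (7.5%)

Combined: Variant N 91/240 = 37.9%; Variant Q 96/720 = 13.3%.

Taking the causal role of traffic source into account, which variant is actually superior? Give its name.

Variant N

Stratifying would compare variants among sessions the variants themselves sorted into traffic source groups — a form of selection on an intermediate. The unconditioned pooled rates give the total causal effect.
Pooled: Variant N 37.9% vs Variant Q 13.3%; Variant N is higher overall.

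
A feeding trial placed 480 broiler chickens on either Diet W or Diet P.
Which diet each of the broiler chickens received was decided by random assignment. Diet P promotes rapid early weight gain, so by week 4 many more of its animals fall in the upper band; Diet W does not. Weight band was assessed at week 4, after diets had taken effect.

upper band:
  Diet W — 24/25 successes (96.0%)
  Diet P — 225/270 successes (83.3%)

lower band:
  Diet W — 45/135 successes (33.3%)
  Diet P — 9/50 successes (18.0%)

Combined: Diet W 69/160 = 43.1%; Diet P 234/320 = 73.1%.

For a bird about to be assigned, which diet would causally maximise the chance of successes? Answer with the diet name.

Because the diet influences week-4 weight band, week-4 weight band is a post-treatment mediator, not a confounder. Stratifying on it would bias the estimate; the causal effect is the crude pooled difference.
Pooled: Diet W 43.1% vs Diet P 73.1%; Diet P is higher overall.

Diet P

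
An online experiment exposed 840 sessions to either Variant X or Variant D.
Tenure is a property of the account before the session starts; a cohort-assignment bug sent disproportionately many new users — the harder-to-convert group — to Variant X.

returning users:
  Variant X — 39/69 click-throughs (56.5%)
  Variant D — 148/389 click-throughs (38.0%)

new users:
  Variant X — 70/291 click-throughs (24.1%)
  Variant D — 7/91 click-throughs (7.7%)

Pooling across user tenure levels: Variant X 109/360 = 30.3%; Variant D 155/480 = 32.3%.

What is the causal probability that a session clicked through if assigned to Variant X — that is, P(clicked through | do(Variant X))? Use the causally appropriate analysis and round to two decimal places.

The user tenure-specific comparison favours Variant X throughout, but the pooled figures favour Variant D. The question is whether to condition on user tenure.
Since user tenure is a pre-existing factor (not a product of the variant) and it affects the outcome on its own, it is a confounder. The stratified rates, not the pooled rate, identify the causal effect.
Standardising Variant X to the population user tenure mix: 0.545·39/69 + 0.455·70/291 = 0.418.

0.42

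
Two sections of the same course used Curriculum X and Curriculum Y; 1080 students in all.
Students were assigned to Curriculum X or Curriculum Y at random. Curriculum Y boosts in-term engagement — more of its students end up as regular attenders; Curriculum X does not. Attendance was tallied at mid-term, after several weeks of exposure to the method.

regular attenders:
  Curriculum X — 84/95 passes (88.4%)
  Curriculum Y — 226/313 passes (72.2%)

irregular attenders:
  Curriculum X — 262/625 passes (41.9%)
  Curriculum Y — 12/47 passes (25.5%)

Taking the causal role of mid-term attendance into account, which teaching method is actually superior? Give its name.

Curriculum Y

Within every mid-term attendance level Curriculum X has the higher rate, yet pooled Curriculum Y does — Simpson's reversal.
Mid-term attendance is recorded after the teaching method and is itself shifted by it — it sits on the causal path from teaching method to outcome. Conditioning on a mediator would strip out part of the effect we want; the pooled comparison gives the total causal effect.
Pooled: Curriculum X 48.1% vs Curriculum Y 66.1%; Curriculum Y is higher overall.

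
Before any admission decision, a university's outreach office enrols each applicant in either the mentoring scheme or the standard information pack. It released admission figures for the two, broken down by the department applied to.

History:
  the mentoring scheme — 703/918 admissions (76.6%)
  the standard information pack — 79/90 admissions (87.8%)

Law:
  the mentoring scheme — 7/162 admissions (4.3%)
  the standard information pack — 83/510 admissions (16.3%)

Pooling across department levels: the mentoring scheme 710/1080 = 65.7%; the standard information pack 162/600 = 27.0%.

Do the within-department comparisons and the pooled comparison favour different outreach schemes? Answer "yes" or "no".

yes

Within each department level (History 76.6% vs 87.8%; Law 4.3% vs 16.3%), the standard information pack has the higher rate every time. Pooled: 65.7% vs 27.0% — the mentoring scheme has the higher rate overall. The two comparisons disagree.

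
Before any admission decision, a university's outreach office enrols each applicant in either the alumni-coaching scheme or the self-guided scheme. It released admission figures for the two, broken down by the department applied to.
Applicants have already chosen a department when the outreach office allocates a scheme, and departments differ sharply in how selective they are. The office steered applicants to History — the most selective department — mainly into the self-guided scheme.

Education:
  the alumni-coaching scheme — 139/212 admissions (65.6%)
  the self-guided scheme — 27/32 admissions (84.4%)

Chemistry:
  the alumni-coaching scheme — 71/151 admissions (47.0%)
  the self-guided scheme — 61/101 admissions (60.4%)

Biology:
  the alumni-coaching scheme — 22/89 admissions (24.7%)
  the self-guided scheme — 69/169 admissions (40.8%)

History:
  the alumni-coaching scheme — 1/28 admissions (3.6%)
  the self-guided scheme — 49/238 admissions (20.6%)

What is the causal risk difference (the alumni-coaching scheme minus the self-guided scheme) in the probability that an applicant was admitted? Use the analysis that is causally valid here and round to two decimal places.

-0.16

The stratified and pooled comparisons disagree (the self-guided scheme wins within each department; the alumni-coaching scheme wins overall), so the answer turns on the causal role of department.
Department satisfies the back-door criterion: it is not a descendant of the outreach scheme, and it blocks the spurious path from outreach scheme to outcome. Adjusting for it (i.e., using the within-department rates) gives the causal effect.
Adjusting over the population distribution of department: 0.239·(0.656−0.844) + 0.247·(0.470−0.604) + 0.253·(0.247−0.408) + 0.261·(0.036−0.206) = -0.163.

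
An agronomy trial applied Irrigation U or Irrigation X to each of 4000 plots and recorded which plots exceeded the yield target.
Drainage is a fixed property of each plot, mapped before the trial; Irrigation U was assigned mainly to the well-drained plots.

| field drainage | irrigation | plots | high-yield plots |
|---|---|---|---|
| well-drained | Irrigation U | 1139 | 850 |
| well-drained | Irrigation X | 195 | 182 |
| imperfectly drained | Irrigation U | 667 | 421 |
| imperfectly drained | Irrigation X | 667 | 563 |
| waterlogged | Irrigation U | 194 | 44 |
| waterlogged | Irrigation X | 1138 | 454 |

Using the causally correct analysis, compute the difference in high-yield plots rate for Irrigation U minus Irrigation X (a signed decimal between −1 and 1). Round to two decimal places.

-0.19

Field drainage differs across irrigations for reasons unrelated to any effect of the irrigation itself, and it separately predicts the outcome — a classic confounder. We must compare within field drainage levels.
Adjusting over the population distribution of field drainage: 0.334·(0.746−0.933) + 0.334·(0.631−0.844) + 0.333·(0.227−0.399) = -0.191.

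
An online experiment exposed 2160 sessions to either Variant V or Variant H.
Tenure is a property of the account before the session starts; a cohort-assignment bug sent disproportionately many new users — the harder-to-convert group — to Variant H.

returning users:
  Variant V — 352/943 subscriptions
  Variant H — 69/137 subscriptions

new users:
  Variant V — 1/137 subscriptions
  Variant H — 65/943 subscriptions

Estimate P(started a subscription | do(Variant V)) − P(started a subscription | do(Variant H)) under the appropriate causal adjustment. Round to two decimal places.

-0.10

The user tenure-specific comparison favours Variant H throughout, but the pooled figures favour Variant V. The question is whether to condition on user tenure.
Nothing the variant does changes user tenure; the imbalance is an allocation artefact. With user tenure also predicting the outcome, the pooled figure is confounded, and the within-stratum comparison is the causal one.
Adjusting over the population distribution of user tenure: 0.500·(0.373−0.504) + 0.500·(0.007−0.069) = -0.096.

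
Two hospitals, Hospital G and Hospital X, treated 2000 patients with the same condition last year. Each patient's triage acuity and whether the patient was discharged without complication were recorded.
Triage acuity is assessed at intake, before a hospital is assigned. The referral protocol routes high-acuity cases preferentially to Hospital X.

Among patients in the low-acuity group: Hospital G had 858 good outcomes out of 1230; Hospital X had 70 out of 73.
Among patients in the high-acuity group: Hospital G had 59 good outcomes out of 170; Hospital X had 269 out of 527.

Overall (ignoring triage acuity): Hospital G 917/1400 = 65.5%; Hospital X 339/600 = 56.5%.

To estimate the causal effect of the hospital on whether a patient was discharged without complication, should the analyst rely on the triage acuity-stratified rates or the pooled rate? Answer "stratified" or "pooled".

stratified

Triage acuity differs across hospitals for reasons unrelated to any effect of the hospital itself, and it separately predicts the outcome — a classic confounder. We must compare within triage acuity levels.
Within each level — low-acuity: 69.8% vs 95.9%; high-acuity: 34.7% vs 51.0% — Hospital X is higher every time.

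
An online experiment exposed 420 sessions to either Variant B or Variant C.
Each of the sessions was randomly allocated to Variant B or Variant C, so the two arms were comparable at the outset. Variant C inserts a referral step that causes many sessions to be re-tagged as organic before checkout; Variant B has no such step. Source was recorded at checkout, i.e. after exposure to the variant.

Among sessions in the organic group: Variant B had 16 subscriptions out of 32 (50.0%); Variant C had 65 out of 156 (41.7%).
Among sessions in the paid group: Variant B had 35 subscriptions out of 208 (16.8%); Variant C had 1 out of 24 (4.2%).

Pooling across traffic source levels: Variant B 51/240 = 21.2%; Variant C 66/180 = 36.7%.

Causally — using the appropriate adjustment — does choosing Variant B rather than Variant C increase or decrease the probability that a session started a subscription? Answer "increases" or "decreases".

decreases

Traffic source is recorded after the variant and is itself shifted by it — it sits on the causal path from variant to outcome. Conditioning on a mediator would strip out part of the effect we want; the pooled comparison gives the total causal effect.
Pooled: Variant B 21.2% vs Variant C 36.7%; Variant C is higher overall.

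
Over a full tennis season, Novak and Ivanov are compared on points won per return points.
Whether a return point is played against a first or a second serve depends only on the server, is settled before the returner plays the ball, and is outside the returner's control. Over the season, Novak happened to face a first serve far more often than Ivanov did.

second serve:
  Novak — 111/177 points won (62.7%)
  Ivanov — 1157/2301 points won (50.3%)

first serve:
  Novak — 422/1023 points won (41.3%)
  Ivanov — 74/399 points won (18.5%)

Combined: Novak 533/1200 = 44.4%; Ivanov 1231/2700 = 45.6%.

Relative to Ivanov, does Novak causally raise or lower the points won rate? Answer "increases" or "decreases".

The stratified and pooled comparisons disagree (Novak wins within each serve type; Ivanov wins overall), so the answer turns on the causal role of serve type.
Serve type satisfies the back-door criterion: it is not a descendant of the player, and it blocks the spurious path from player to outcome. Adjusting for it (i.e., using the within-serve type rates) gives the causal effect.
Within each level — second serve: 62.7% vs 50.3%; first serve: 41.3% vs 18.5% — Novak is higher every time.

increases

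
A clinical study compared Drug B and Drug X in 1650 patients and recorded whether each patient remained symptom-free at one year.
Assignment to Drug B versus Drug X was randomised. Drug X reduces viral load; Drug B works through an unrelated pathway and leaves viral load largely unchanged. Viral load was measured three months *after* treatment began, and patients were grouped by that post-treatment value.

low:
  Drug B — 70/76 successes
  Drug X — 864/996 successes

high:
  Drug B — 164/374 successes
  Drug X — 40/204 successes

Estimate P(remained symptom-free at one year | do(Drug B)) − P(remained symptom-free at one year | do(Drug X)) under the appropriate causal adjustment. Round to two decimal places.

Viral load here is a post-treatment variable shaped by the drug; conditioning on it would introduce bias rather than remove it. The overall comparison is the causal one.
The causal difference is the pooled difference: 0.520 − 0.753 = -0.233.

-0.23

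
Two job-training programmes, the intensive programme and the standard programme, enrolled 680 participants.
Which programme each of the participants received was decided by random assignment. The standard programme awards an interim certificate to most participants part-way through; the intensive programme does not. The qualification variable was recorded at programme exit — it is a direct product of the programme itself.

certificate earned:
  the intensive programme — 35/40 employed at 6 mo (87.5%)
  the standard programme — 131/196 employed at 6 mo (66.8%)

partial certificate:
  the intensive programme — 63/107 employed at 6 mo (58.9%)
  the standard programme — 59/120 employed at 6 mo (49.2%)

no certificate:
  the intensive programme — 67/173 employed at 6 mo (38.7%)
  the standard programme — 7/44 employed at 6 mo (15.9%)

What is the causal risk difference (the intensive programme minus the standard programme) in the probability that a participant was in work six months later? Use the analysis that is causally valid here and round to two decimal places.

-0.03

Because the programme influences qualification attained during the programme, qualification attained during the programme is a post-treatment mediator, not a confounder. Stratifying on it would bias the estimate; the causal effect is the crude pooled difference.
The causal difference is the pooled difference: 0.516 − 0.547 = -0.032.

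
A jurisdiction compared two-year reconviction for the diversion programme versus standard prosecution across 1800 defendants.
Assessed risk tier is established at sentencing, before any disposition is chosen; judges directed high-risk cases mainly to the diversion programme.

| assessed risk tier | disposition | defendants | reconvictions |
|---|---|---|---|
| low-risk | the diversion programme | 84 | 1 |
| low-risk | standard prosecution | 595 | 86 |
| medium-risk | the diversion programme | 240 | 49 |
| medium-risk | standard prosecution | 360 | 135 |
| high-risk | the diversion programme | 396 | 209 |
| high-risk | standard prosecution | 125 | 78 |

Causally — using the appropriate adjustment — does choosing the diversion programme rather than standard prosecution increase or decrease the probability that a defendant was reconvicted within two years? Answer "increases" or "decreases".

decreases

The imbalance in assessed risk tier arose from how defendants were allocated, not from anything the disposition did; and assessed risk tier independently affects the outcome. The pooled gap is confounded — condition on assessed risk tier.
Within each level — low-risk: 1.2% vs 14.5%; medium-risk: 20.4% vs 37.5%; high-risk: 52.8% vs 62.4% — the diversion programme is lower every time.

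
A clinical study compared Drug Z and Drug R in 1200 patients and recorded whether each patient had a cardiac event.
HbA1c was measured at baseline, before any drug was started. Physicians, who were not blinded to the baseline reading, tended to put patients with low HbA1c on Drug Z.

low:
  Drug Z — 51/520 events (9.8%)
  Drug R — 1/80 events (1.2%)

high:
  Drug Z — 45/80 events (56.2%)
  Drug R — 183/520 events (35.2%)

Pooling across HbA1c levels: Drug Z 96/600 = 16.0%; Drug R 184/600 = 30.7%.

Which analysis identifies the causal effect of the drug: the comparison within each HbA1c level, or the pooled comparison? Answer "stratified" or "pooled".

stratified

Nothing the drug does changes HbA1c; the imbalance is an allocation artefact. With HbA1c also predicting the outcome, the pooled figure is confounded, and the within-stratum comparison is the causal one.
Within each level — low: 9.8% vs 1.2%; high: 56.2% vs 35.2% — Drug R is lower every time.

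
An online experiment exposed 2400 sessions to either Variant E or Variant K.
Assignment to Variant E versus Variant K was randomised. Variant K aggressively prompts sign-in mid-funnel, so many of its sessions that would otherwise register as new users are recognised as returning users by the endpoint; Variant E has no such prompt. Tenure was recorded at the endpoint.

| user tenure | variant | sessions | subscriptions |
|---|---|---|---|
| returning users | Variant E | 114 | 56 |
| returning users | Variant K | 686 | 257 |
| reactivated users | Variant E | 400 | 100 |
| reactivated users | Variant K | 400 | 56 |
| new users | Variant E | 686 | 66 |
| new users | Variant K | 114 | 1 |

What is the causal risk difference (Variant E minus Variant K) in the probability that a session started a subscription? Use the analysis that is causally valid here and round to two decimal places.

-0.08

Because the variant influences user tenure, user tenure is a post-treatment mediator, not a confounder. Stratifying on it would bias the estimate; the causal effect is the crude pooled difference.
The causal difference is the pooled difference: 0.185 − 0.262 = -0.077.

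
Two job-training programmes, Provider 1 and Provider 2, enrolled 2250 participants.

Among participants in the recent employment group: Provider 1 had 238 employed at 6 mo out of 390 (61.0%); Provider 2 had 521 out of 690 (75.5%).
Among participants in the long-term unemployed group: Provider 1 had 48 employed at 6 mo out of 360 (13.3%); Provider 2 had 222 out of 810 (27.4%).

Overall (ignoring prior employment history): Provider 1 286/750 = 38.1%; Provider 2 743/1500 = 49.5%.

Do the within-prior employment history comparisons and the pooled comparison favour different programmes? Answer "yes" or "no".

Within each prior employment history level (recent employment 61.0% vs 75.5%; long-term unemployed 13.3% vs 27.4%), Provider 2 has the higher rate every time. Pooled: 38.1% vs 49.5% — Provider 2 has the higher rate overall. They agree.

no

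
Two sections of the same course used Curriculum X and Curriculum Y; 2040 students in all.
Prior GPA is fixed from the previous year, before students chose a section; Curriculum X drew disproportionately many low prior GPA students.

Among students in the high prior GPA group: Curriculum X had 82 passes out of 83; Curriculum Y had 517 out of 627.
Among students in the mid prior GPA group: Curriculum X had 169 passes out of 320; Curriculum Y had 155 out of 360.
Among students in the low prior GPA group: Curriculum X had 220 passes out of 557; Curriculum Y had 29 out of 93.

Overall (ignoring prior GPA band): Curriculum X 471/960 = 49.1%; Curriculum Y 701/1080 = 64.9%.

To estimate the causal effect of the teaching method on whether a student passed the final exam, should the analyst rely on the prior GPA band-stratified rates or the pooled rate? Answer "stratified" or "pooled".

Prior GPA band is set before the teaching method has any effect — it is not caused by the teaching method — and it independently drives the outcome. That makes it a confounder, so the causal comparison is within prior GPA band levels.
Within each level — high prior GPA: 98.8% vs 82.5%; mid prior GPA: 52.8% vs 43.1%; low prior GPA: 39.5% vs 31.2% — Curriculum X is higher every time.

stratified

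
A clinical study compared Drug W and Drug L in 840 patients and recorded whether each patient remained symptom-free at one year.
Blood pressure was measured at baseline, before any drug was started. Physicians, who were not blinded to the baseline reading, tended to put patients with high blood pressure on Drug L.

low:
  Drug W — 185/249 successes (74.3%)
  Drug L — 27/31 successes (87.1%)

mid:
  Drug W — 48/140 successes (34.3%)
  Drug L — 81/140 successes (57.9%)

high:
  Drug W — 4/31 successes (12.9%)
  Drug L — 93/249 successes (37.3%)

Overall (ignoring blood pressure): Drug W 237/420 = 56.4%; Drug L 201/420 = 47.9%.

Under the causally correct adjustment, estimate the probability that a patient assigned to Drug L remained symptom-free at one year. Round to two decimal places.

0.61

The imbalance in blood pressure arose from how patients were allocated, not from anything the drug did; and blood pressure independently affects the outcome. The pooled gap is confounded — condition on blood pressure.
Standardising Drug L to the population blood pressure mix: 0.333·27/31 + 0.333·81/140 + 0.333·93/249 = 0.608.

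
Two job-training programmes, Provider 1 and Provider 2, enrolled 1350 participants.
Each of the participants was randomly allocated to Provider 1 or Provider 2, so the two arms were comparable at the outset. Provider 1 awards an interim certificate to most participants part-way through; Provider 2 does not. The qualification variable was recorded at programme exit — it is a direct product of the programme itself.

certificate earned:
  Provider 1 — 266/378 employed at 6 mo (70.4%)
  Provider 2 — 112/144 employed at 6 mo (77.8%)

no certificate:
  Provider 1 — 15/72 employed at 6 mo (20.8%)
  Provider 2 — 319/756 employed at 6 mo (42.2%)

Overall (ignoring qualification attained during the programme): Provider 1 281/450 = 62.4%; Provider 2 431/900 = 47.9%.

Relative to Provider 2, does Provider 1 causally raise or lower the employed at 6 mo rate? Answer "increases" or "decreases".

increases

Provider 2 is higher inside every qualification attained during the programme stratum but Provider 1 is higher in aggregate. Whether to stratify depends on how qualification attained during the programme relates to the programme.
Qualification attained during the programme lies on the pathway programme → qualification attained during the programme → outcome, so adjusting for it blocks the indirect effect. For the total causal effect of programme, use the unadjusted pooled rates.
Pooled: Provider 1 62.4% vs Provider 2 47.9%; Provider 1 is higher overall.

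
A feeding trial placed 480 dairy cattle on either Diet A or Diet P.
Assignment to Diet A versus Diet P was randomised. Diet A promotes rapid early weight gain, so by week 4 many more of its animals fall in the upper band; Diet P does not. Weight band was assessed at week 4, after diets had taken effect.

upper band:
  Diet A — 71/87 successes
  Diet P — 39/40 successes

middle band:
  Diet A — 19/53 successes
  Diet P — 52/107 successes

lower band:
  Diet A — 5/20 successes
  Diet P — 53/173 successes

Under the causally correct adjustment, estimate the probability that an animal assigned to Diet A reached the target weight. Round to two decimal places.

0.59

Within every week-4 weight band level Diet P has the higher rate, yet pooled Diet A does — Simpson's reversal.
Because the diet influences week-4 weight band, week-4 weight band is a post-treatment mediator, not a confounder. Stratifying on it would bias the estimate; the causal effect is the crude pooled difference.
So P(outcome | do(Diet A)) is just the pooled rate for Diet A: 95/160 = 0.594.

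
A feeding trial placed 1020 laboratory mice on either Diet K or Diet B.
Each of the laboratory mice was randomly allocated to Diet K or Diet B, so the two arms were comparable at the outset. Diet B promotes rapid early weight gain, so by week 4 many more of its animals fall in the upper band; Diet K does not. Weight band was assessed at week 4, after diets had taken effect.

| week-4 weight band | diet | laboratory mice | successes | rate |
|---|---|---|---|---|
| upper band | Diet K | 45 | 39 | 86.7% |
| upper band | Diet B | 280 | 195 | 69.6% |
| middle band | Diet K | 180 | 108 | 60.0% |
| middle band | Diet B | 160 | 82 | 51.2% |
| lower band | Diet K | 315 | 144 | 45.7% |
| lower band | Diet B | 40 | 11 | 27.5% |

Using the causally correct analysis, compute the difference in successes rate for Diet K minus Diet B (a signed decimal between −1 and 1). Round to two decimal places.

Because the diet influences week-4 weight band, week-4 weight band is a post-treatment mediator, not a confounder. Stratifying on it would bias the estimate; the causal effect is the crude pooled difference.
The causal difference is the pooled difference: 0.539 − 0.600 = -0.061.

-0.06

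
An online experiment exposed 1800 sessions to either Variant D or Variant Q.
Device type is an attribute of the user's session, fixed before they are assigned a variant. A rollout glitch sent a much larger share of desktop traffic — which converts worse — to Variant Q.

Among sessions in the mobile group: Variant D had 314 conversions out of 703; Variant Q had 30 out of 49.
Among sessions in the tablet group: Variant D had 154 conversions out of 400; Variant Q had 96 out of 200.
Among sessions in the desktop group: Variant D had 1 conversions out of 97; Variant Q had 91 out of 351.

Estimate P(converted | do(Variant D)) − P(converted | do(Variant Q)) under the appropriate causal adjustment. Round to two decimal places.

-0.16

The stratified and pooled comparisons disagree (Variant Q wins within each device type; Variant D wins overall), so the answer turns on the causal role of device type.
Device type differs across variants for reasons unrelated to any effect of the variant itself, and it separately predicts the outcome — a classic confounder. We must compare within device type levels.
Adjusting over the population distribution of device type: 0.418·(0.447−0.612) + 0.333·(0.385−0.480) + 0.249·(0.010−0.259) = -0.163.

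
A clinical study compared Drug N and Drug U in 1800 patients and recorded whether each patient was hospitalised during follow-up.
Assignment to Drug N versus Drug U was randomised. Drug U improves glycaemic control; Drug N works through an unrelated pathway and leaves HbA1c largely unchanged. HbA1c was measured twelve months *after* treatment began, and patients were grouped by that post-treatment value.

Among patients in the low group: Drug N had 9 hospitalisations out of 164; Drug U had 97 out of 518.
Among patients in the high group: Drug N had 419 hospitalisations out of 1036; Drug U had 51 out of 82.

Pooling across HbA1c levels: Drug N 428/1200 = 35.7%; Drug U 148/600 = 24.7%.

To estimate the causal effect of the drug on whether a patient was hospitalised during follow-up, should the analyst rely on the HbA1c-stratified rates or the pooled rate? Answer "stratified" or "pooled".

pooled

The stratified and pooled comparisons disagree (Drug N wins within each HbA1c; Drug U wins overall), so the answer turns on the causal role of HbA1c.
HbA1c here is a post-treatment variable shaped by the drug; conditioning on it would introduce bias rather than remove it. The overall comparison is the causal one.
Pooled: Drug N 35.7% vs Drug U 24.7%; Drug U is lower overall.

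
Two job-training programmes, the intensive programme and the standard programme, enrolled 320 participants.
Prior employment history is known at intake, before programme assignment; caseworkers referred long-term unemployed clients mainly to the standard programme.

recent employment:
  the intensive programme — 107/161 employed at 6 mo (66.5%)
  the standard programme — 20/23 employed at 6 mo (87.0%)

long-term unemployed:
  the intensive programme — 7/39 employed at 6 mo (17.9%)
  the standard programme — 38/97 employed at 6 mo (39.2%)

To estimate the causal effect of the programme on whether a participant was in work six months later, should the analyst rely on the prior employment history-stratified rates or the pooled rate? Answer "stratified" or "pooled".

stratified

Prior employment history satisfies the back-door criterion: it is not a descendant of the programme, and it blocks the spurious path from programme to outcome. Adjusting for it (i.e., using the within-prior employment history rates) gives the causal effect.
Within each level — recent employment: 66.5% vs 87.0%; long-term unemployed: 17.9% vs 39.2% — the standard programme is higher every time.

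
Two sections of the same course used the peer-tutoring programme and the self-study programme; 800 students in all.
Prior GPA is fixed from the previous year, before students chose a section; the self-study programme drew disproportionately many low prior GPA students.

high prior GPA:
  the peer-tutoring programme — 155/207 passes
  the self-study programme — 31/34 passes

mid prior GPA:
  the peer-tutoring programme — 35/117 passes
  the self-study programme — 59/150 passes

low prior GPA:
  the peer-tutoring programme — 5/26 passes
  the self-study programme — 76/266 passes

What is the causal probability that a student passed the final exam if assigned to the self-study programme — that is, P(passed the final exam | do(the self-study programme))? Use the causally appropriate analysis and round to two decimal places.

The stratified and pooled comparisons disagree (the self-study programme wins within each prior GPA band; the peer-tutoring programme wins overall), so the answer turns on the causal role of prior GPA band.
Here prior GPA band is a common cause — it drives both which teaching method a case falls under and the outcome. The crude comparison mixes populations; the stratum-specific rates are the causally relevant ones.
Standardising the self-study programme to the population prior GPA band mix: 0.301·31/34 + 0.334·59/150 + 0.365·76/266 = 0.510.

0.51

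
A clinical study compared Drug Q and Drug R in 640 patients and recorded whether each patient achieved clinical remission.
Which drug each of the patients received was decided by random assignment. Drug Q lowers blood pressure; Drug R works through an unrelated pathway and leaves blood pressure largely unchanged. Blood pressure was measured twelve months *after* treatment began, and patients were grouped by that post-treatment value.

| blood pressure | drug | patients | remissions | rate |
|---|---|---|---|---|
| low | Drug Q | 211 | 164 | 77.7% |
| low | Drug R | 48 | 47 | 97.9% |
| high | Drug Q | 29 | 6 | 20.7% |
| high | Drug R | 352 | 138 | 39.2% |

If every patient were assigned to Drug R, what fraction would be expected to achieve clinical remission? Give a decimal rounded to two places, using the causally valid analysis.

Drug R is higher inside every blood pressure stratum but Drug Q is higher in aggregate. Whether to stratify depends on how blood pressure relates to the drug.
Because the drug influences blood pressure, blood pressure is a post-treatment mediator, not a confounder. Stratifying on it would bias the estimate; the causal effect is the crude pooled difference.
So P(outcome | do(Drug R)) is just the pooled rate for Drug R: 185/400 = 0.463.

0.46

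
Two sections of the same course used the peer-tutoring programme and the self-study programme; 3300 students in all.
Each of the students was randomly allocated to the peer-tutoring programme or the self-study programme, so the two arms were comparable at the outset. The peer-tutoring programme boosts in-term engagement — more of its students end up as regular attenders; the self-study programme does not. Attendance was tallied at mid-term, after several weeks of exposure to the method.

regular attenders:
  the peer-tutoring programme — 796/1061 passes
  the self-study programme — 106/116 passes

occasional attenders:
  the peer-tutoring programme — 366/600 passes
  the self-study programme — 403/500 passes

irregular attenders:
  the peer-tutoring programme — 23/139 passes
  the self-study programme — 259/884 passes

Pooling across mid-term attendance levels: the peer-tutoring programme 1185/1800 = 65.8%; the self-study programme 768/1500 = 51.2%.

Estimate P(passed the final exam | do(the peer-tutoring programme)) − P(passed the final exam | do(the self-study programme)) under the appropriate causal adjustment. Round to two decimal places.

Stratifying would compare teaching methods among students the teaching methods themselves sorted into mid-term attendance groups — a form of selection on an intermediate. The unconditioned pooled rates give the total causal effect.
The causal difference is the pooled difference: 0.658 − 0.512 = +0.146.

+0.15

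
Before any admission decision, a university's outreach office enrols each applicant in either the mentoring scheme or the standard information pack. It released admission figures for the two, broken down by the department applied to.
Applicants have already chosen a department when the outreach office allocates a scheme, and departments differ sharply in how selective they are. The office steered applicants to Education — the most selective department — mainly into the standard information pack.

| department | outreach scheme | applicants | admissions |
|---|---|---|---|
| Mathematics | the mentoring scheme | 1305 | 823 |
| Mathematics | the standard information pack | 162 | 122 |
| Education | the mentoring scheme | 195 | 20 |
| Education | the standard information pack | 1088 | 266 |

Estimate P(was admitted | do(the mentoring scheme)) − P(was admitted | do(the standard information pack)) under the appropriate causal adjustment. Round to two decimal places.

-0.13

Nothing the outreach scheme does changes department; the imbalance is an allocation artefact. With department also predicting the outcome, the pooled figure is confounded, and the within-stratum comparison is the causal one.
Adjusting over the population distribution of department: 0.533·(0.631−0.753) + 0.467·(0.103−0.244) = -0.132.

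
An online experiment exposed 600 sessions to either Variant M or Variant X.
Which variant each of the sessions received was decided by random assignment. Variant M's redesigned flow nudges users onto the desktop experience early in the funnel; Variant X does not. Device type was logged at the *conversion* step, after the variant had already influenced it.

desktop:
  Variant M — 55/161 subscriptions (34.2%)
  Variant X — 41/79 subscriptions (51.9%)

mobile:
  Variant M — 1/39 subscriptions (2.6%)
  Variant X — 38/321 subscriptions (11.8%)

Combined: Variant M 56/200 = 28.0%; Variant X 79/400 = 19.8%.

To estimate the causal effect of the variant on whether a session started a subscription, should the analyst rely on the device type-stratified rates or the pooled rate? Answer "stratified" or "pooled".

pooled

The device type-specific comparison favours Variant X throughout, but the pooled figures favour Variant M. The question is whether to condition on device type.
Device type lies on the pathway variant → device type → outcome, so adjusting for it blocks the indirect effect. For the total causal effect of variant, use the unadjusted pooled rates.
Pooled: Variant M 28.0% vs Variant X 19.8%; Variant M is higher overall.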